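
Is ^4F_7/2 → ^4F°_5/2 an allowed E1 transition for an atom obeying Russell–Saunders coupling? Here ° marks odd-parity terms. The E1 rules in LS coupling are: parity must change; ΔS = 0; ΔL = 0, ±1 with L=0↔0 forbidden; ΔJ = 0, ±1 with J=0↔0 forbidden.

allowed

Parity must change: even → odd — ✓.
ΔL = 0, ±1 (not L=0↔0): L: 3 → 3, ΔL = +0 — ✓.
ΔJ = 0, ±1 (not J=0↔0): J: 7/2 → 5/2, ΔJ = -1 — ✓.
ΔS = 0: S: 3/2 → 3/2 — ✓.
All four E1 rules are satisfied.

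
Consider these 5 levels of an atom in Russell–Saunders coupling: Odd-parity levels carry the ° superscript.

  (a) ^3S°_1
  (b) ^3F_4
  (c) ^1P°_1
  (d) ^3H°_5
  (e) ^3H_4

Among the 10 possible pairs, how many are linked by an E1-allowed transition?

1

(a)–(b): forbidden (ΔL, ΔJ).
(a)–(c): forbidden (parity, ΔS).
(a)–(d): forbidden (parity, ΔL, ΔJ).
(a)–(e): forbidden (ΔL, ΔJ).
(b)–(c): forbidden (ΔS, ΔL, ΔJ).
(b)–(d): forbidden (ΔL).
(b)–(e): forbidden (parity, ΔL).
(c)–(d): forbidden (parity, ΔS, ΔL, ΔJ).
(c)–(e): forbidden (ΔS, ΔL, ΔJ).
(d)–(e): allowed.
Allowed pairs: 1 of 10.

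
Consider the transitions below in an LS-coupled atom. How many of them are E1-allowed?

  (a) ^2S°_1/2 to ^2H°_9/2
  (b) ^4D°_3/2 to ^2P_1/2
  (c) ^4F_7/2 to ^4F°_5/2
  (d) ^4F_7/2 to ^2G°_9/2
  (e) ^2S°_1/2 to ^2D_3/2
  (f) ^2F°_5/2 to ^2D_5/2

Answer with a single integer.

2

(a) forbidden (parity, ΔL, ΔJ fail)
(b) forbidden (ΔS fails)
(c) allowed
(d) forbidden (ΔS fails)
(e) forbidden (ΔL fails)
(f) allowed
Total allowed: 2 of 6.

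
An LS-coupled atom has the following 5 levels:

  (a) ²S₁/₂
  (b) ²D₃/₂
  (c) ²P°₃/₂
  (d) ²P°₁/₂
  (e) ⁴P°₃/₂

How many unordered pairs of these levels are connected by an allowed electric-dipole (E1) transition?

4

(a)–(b): forbidden (parity, ΔL).
(a)–(c): allowed.
(a)–(d): allowed.
(a)–(e): forbidden (ΔS).
(b)–(c): allowed.
(b)–(d): allowed.
(b)–(e): forbidden (ΔS).
(c)–(d): forbidden (parity).
(c)–(e): forbidden (parity, ΔS).
(d)–(e): forbidden (parity, ΔS).
Allowed pairs: 4 of 10.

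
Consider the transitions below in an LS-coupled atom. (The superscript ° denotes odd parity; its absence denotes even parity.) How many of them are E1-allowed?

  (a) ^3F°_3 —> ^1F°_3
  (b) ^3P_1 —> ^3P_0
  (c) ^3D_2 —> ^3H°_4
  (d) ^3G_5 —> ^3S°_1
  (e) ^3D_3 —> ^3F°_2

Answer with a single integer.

(a) forbidden (parity, ΔS fail)
(b) forbidden (parity fails)
(c) forbidden (ΔL, ΔJ fail)
(d) forbidden (ΔL, ΔJ fail)
(e) allowed
Total allowed: 1 of 5.

1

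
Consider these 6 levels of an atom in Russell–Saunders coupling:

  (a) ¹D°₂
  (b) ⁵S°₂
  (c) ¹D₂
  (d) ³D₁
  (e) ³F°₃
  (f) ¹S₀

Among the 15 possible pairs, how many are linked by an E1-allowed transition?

1

(a)–(b): forbidden (parity, ΔS, ΔL).
(a)–(c): allowed.
(a)–(d): forbidden (ΔS).
(a)–(e): forbidden (parity, ΔS).
(a)–(f): forbidden (ΔL, ΔJ).
(b)–(c): forbidden (ΔS, ΔL).
(b)–(d): forbidden (ΔS, ΔL).
(b)–(e): forbidden (parity, ΔS, ΔL).
(b)–(f): forbidden (ΔS, ΔL, ΔJ).
(c)–(d): forbidden (parity, ΔS).
(c)–(e): forbidden (ΔS).
(c)–(f): forbidden (parity, ΔL, ΔJ).
(d)–(e): forbidden (ΔJ).
(d)–(f): forbidden (parity, ΔS, ΔL).
(e)–(f): forbidden (ΔS, ΔL, ΔJ).
Allowed pairs: 1 of 15.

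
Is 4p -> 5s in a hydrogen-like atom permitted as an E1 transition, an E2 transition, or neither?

Δl = 0 − 1 = -1; l_i + l_f = 1.
E1 (Δl = ±1): satisfied.
E2 (Δl = 0,±2, l_i+l_f ≥ 2): not satisfied.

E1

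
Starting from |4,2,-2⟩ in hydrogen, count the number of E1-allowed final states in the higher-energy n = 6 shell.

4

E1 requires Δl = ±1, so l_f ∈ {1, 3}; with 0 ≤ l_f ≤ n_f−1 = 5, the allowed l_f values are {1, 3}.
For l_f = 1: m_f ∈ {m_i−1, m_i, m_i+1} ∩ [−1, 1] = {-1} → 1 state.
For l_f = 3: m_f ∈ {m_i−1, m_i, m_i+1} ∩ [−3, 3] = {-3, -2, -1} → 3 states.
Total: 4.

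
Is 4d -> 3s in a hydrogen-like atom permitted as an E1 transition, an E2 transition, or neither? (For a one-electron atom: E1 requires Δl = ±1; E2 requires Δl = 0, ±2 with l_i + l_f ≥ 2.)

E2

Δl = 0 − 2 = -2; l_i + l_f = 2.
E1 (Δl = ±1): not satisfied.
E2 (Δl = 0,±2, l_i+l_f ≥ 2): satisfied.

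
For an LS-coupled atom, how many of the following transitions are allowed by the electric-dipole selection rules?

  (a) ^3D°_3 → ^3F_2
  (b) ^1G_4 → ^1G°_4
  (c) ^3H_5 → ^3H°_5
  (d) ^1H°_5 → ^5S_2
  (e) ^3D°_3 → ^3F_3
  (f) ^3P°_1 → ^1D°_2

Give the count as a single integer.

4

(a) allowed
(b) allowed
(c) allowed
(d) forbidden (ΔS, ΔL, ΔJ fail)
(e) allowed
(f) forbidden (parity, ΔS fail)
Total allowed: 4 of 6.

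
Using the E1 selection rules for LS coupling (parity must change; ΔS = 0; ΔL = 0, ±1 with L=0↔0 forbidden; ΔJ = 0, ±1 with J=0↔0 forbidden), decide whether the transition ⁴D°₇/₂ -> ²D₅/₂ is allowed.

Initial level: S=3/2, L=2, J=7/2, parity odd. Final level: S=1/2, L=2, J=5/2, parity even.
Parity must change: odd → even — passes.
ΔS = 0: S: 3/2 → 1/2 — fails.
ΔL = 0, ±1 (not L=0↔0): L: 2 → 2, ΔL = +0 — passes.
ΔJ = 0, ±1 (not J=0↔0): J: 7/2 → 5/2, ΔJ = -1 — passes.
Rule(s) violated: ΔS.

forbidden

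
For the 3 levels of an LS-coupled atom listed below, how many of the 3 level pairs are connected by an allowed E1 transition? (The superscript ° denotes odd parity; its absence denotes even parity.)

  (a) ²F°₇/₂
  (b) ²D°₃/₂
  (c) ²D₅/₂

(a)–(b): forbidden (parity, ΔJ).
(a)–(c): allowed.
(b)–(c): allowed.
Allowed pairs: 2 of 3.

2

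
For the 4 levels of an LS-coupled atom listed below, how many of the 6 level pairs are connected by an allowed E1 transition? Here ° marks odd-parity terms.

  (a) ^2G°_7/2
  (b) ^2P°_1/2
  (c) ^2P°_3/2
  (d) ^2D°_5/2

(a)–(b): forbidden (parity, ΔL, ΔJ).
(a)–(c): forbidden (parity, ΔL, ΔJ).
(a)–(d): forbidden (parity, ΔL).
(b)–(c): forbidden (parity).
(b)–(d): forbidden (parity, ΔJ).
(c)–(d): forbidden (parity).
Allowed pairs: 0 of 6.

0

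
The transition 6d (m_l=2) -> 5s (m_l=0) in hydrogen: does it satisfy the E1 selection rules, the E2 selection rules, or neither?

E2

Δl = 0 − 2 = -2; l_i + l_f = 2.
Δm_l = -2.
E1 (Δl = ±1, |Δm_l| ≤ 1): not satisfied.
E2 (Δl = 0,±2, l_i+l_f ≥ 2, |Δm_l| ≤ 2): satisfied.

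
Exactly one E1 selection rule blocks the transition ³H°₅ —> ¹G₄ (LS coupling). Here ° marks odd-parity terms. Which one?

the ΔS = 0 rule

Reading off the term symbols: S 1→0, L 5→4, J 5→4, parity odd→even.
Parity must change: odd → even — ok.
ΔS = 0: S: 1 → 0 — fails.
ΔL = 0, ±1 (not L=0↔0): L: 5 → 4, ΔL = -1 — ok.
ΔJ = 0, ±1 (not J=0↔0): J: 5 → 4, ΔJ = -1 — ok.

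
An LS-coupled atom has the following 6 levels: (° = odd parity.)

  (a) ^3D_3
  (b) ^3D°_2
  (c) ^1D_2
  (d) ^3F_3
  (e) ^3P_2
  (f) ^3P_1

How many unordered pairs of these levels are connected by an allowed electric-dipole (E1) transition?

(a)–(b): allowed.
(a)–(c): forbidden (parity, ΔS).
(a)–(d): forbidden (parity).
(a)–(e): forbidden (parity).
(a)–(f): forbidden (parity, ΔJ).
(b)–(c): forbidden (ΔS).
(b)–(d): allowed.
(b)–(e): allowed.
(b)–(f): allowed.
(c)–(d): forbidden (parity, ΔS).
(c)–(e): forbidden (parity, ΔS).
(c)–(f): forbidden (parity, ΔS).
(d)–(e): forbidden (parity, ΔL).
(d)–(f): forbidden (parity, ΔL, ΔJ).
(e)–(f): forbidden (parity).
Allowed pairs: 4 of 15.

4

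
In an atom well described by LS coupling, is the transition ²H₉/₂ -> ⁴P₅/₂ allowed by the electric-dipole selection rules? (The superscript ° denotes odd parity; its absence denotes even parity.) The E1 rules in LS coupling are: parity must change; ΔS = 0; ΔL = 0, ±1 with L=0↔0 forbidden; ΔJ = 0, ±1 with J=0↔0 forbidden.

Reading off the term symbols: S 1/2→3/2, L 5→1, J 9/2→5/2, parity even→even.
ΔJ = 0, ±1 (not J=0↔0): J: 9/2 → 5/2, ΔJ = -2 — violated.
Parity must change: even → even — violated.
ΔS = 0: S: 1/2 → 3/2 — violated.
ΔL = 0, ±1 (not L=0↔0): L: 5 → 1, ΔL = -4 — violated.
Rule(s) violated: parity, ΔS, ΔL, ΔJ.

forbidden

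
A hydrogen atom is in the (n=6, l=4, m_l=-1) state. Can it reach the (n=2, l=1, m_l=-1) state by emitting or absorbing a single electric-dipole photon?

Δl = 1 − 4 = -3; the E1 rule Δl = ±1 is fails.
m_l: -1 → -1 (Δm_l = +0). |Δm_l| ≤ 1 ok.
The transition is electric-dipole forbidden.

forbidden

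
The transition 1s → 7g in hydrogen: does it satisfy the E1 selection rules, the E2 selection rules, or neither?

neither

Δl = 4 − 0 = +4; l_i + l_f = 4.
E1 (Δl = ±1): not satisfied.
E2 (Δl = 0,±2, l_i+l_f ≥ 2): not satisfied.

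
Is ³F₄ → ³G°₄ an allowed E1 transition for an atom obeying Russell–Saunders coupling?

allowed

ΔS = 0: S: 1 → 1 — ✓.
Parity must change: even → odd — ✓.
ΔJ = 0, ±1 (not J=0↔0): J: 4 → 4, ΔJ = +0 — ✓.
ΔL = 0, ±1 (not L=0↔0): L: 3 → 4, ΔL = +1 — ✓.
All four E1 rules are satisfied.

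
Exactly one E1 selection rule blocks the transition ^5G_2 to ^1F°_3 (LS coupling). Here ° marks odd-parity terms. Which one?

Initial level: S=2, L=4, J=2, parity even. Final level: S=0, L=3, J=3, parity odd.
Parity must change: even → odd — satisfied.
ΔS = 0: S: 2 → 0 — violated.
ΔL = 0, ±1 (not L=0↔0): L: 4 → 3, ΔL = -1 — satisfied.
ΔJ = 0, ±1 (not J=0↔0): J: 2 → 3, ΔJ = +1 — satisfied.

the ΔS = 0 rule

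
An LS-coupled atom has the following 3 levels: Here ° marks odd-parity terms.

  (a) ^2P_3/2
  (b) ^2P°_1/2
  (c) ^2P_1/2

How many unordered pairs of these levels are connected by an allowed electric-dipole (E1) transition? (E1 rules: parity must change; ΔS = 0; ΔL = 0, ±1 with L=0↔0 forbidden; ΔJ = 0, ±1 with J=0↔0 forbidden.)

(a)–(b): allowed.
(a)–(c): forbidden (parity).
(b)–(c): allowed.
Allowed pairs: 2 of 3.

2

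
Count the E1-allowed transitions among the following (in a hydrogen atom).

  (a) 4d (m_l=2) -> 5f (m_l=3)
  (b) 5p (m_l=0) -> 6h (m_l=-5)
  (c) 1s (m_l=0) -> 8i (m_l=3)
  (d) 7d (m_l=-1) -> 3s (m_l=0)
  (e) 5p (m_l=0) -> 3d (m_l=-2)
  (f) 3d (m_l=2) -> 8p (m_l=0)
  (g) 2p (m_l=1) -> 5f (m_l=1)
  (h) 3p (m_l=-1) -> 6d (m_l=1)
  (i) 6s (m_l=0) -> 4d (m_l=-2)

(a) allowed
(b) forbidden — Δl = +4 (E1 requires Δl = ±1); Δm_l = -5 (E1 requires Δm_l = 0, ±1)
(c) forbidden — Δl = +6 (E1 requires Δl = ±1); Δm_l = +3 (E1 requires Δm_l = 0, ±1)
(d) forbidden — Δl = -2 (E1 requires Δl = ±1)
(e) forbidden — Δm_l = -2 (E1 requires Δm_l = 0, ±1)
(f) forbidden — Δm_l = -2 (E1 requires Δm_l = 0, ±1)
(g) forbidden — Δl = +2 (E1 requires Δl = ±1)
(h) forbidden — Δm_l = +2 (E1 requires Δm_l = 0, ±1)
(i) forbidden — Δl = +2 (E1 requires Δl = ±1); Δm_l = -2 (E1 requires Δm_l = 0, ±1)
Total allowed: 1 of 9.

1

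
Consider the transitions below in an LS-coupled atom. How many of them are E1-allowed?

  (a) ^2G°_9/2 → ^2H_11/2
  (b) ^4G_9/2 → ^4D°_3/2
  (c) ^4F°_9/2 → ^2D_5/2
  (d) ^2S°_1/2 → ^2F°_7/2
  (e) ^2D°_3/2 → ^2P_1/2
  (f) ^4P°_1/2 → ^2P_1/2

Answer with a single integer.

2

(a) allowed
(b) forbidden (ΔL, ΔJ fail)
(c) forbidden (ΔS, ΔJ fail)
(d) forbidden (parity, ΔL, ΔJ fail)
(e) allowed
(f) forbidden (ΔS fails)
Total allowed: 2 of 6.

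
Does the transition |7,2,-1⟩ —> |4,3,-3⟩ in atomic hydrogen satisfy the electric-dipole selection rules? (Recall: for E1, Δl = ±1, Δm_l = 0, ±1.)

Initial l = 2, final l = 3, so Δl = +1. E1 requires Δl = ±1: passes.
Δm_l = -3 − (-1) = -2. E1 requires Δm_l = 0, ±1: fails.
The transition is electric-dipole forbidden.

forbidden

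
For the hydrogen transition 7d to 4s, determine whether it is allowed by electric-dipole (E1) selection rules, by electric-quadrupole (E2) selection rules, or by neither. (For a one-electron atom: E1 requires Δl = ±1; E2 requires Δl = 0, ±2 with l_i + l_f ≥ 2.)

E2

Δl = 0 − 2 = -2; l_i + l_f = 2.
E1 (Δl = ±1): not satisfied.
E2 (Δl = 0,±2, l_i+l_f ≥ 2): satisfied.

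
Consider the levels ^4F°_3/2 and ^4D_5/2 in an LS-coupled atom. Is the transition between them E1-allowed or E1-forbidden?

Parity must change: odd → even — ok.
ΔS = 0: S: 3/2 → 3/2 — ok.
ΔL = 0, ±1 (not L=0↔0): L: 3 → 2, ΔL = -1 — ok.
ΔJ = 0, ±1 (not J=0↔0): J: 3/2 → 5/2, ΔJ = +1 — ok.
All four E1 rules are satisfied.

allowed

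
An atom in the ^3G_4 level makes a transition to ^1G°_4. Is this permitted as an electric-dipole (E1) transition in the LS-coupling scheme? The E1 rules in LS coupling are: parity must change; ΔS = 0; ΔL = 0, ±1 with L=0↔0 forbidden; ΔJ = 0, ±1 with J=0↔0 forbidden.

forbidden

Parity must change: even → odd — passes.
ΔS = 0: S: 1 → 0 — fails.
ΔL = 0, ±1 (not L=0↔0): L: 4 → 4, ΔL = +0 — passes.
ΔJ = 0, ±1 (not J=0↔0): J: 4 → 4, ΔJ = +0 — passes.
Rule(s) violated: ΔS.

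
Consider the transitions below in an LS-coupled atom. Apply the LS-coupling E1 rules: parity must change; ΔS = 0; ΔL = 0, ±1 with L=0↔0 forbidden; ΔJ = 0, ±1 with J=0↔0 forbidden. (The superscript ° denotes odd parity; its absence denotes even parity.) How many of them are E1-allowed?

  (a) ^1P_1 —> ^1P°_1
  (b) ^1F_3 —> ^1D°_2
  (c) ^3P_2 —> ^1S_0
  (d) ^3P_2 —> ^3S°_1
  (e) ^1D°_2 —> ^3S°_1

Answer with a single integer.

3

(a) allowed
(b) allowed
(c) forbidden (parity, ΔS, ΔJ fail)
(d) allowed
(e) forbidden (parity, ΔS, ΔL fail)
Total allowed: 3 of 5.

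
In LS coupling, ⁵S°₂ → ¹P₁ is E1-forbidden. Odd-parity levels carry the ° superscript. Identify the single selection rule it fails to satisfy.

the ΔS = 0 rule

Initial level: S=2, L=0, J=2, parity odd. Final level: S=0, L=1, J=1, parity even.
Parity must change: odd → even — passes.
ΔS = 0: S: 2 → 0 — fails.
ΔL = 0, ±1 (not L=0↔0): L: 0 → 1, ΔL = +1 — passes.
ΔJ = 0, ±1 (not J=0↔0): J: 2 → 1, ΔJ = -1 — passes.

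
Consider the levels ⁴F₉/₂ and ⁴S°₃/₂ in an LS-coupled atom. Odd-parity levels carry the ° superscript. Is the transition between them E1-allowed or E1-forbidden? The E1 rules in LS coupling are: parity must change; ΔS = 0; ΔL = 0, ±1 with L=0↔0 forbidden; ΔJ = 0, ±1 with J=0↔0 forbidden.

forbidden

Reading off the term symbols: S 3/2→3/2, L 3→0, J 9/2→3/2, parity even→odd.
Parity must change: even → odd — passes.
ΔS = 0: S: 3/2 → 3/2 — passes.
ΔL = 0, ±1 (not L=0↔0): L: 3 → 0, ΔL = -3 — fails.
ΔJ = 0, ±1 (not J=0↔0): J: 9/2 → 3/2, ΔJ = -3 — fails.
Rule(s) violated: ΔL, ΔJ.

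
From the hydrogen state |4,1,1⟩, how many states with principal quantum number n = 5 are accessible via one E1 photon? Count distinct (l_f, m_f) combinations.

4

E1 requires Δl = ±1, so l_f ∈ {0, 2}; with 0 ≤ l_f ≤ n_f−1 = 4, the allowed l_f values are {0, 2}.
For l_f = 0: m_f ∈ {m_i−1, m_i, m_i+1} ∩ [−0, 0] = {0} → 1 state.
For l_f = 2: m_f ∈ {m_i−1, m_i, m_i+1} ∩ [−2, 2] = {0, 1, 2} → 3 states.
Total: 4.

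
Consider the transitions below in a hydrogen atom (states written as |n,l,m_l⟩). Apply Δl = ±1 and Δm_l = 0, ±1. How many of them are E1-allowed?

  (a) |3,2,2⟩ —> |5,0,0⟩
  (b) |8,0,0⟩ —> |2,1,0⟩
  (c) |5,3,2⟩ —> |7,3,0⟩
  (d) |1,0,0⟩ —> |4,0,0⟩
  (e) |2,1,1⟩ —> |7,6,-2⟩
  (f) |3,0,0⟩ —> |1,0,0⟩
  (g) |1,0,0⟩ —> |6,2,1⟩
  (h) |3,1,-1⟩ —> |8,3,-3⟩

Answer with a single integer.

1

(a) forbidden — Δl = -2 (E1 requires Δl = ±1); Δm_l = -2 (E1 requires Δm_l = 0, ±1)
(b) allowed
(c) forbidden — Δl = +0 (E1 requires Δl = ±1); Δm_l = -2 (E1 requires Δm_l = 0, ±1)
(d) forbidden — Δl = +0 (E1 requires Δl = ±1)
(e) forbidden — Δl = +5 (E1 requires Δl = ±1); Δm_l = -3 (E1 requires Δm_l = 0, ±1)
(f) forbidden — Δl = +0 (E1 requires Δl = ±1)
(g) forbidden — Δl = +2 (E1 requires Δl = ±1)
(h) forbidden — Δl = +2 (E1 requires Δl = ±1); Δm_l = -2 (E1 requires Δm_l = 0, ±1)
Total allowed: 1 of 8.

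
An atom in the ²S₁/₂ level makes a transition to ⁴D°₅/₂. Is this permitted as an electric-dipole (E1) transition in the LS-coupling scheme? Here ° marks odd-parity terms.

Reading off the term symbols: S 1/2→3/2, L 0→2, J 1/2→5/2, parity even→odd.
Parity must change: even → odd — ✓.
ΔS = 0: S: 1/2 → 3/2 — ✗.
ΔL = 0, ±1 (not L=0↔0): L: 0 → 2, ΔL = +2 — ✗.
ΔJ = 0, ±1 (not J=0↔0): J: 1/2 → 5/2, ΔJ = +2 — ✗.
Rule(s) violated: ΔS, ΔL, ΔJ.

forbidden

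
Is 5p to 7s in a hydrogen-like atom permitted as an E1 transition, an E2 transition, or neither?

Δl = 0 − 1 = -1; l_i + l_f = 1.
E1 (Δl = ±1): satisfied.
E2 (Δl = 0,±2, l_i+l_f ≥ 2): not satisfied.

E1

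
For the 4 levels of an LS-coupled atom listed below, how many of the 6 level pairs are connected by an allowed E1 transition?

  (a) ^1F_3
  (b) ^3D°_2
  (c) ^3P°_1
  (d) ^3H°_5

(a)–(b): forbidden (ΔS).
(a)–(c): forbidden (ΔS, ΔL, ΔJ).
(a)–(d): forbidden (ΔS, ΔL, ΔJ).
(b)–(c): forbidden (parity).
(b)–(d): forbidden (parity, ΔL, ΔJ).
(c)–(d): forbidden (parity, ΔL, ΔJ).
Allowed pairs: 0 of 6.

0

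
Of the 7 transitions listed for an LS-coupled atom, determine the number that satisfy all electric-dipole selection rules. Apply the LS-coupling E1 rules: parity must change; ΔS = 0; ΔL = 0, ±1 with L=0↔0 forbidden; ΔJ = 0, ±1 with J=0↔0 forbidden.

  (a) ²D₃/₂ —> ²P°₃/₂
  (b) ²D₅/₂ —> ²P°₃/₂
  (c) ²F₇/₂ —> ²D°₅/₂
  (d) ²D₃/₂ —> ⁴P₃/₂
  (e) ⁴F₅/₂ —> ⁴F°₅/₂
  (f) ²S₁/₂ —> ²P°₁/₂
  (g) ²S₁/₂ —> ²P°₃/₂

6

(a) allowed
(b) allowed
(c) allowed
(d) forbidden (parity, ΔS fail)
(e) allowed
(f) allowed
(g) allowed
Total allowed: 6 of 7.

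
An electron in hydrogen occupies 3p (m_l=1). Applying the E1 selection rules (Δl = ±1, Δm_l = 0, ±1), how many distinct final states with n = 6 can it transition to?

4

E1 requires Δl = ±1, so l_f ∈ {0, 2}; with 0 ≤ l_f ≤ n_f−1 = 5, the allowed l_f values are {0, 2}.
For l_f = 0: m_f ∈ {m_i−1, m_i, m_i+1} ∩ [−0, 0] = {0} → 1 state.
For l_f = 2: m_f ∈ {m_i−1, m_i, m_i+1} ∩ [−2, 2] = {0, 1, 2} → 3 states.
Total: 4.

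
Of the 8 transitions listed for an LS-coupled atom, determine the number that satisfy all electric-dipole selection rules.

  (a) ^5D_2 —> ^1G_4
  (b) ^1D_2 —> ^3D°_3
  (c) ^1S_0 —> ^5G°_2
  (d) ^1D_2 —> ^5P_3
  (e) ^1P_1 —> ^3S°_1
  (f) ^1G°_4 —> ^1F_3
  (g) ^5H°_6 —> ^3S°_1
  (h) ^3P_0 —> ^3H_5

1

(a) forbidden (parity, ΔS, ΔL, ΔJ fail)
(b) forbidden (ΔS fails)
(c) forbidden (ΔS, ΔL, ΔJ fail)
(d) forbidden (parity, ΔS fail)
(e) forbidden (ΔS fails)
(f) allowed
(g) forbidden (parity, ΔS, ΔL, ΔJ fail)
(h) forbidden (parity, ΔL, ΔJ fail)
Total allowed: 1 of 8.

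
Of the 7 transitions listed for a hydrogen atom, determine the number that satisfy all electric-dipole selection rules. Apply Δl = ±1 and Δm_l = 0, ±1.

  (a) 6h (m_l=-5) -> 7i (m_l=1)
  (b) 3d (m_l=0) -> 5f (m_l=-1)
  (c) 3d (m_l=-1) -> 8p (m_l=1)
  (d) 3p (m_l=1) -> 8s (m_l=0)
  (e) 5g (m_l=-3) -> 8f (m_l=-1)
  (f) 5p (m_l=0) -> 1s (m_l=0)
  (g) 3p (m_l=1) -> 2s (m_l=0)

4

(a) forbidden — Δm_l = +6 (E1 requires Δm_l = 0, ±1)
(b) allowed
(c) forbidden — Δm_l = +2 (E1 requires Δm_l = 0, ±1)
(d) allowed
(e) forbidden — Δm_l = +2 (E1 requires Δm_l = 0, ±1)
(f) allowed
(g) allowed
Total allowed: 4 of 7.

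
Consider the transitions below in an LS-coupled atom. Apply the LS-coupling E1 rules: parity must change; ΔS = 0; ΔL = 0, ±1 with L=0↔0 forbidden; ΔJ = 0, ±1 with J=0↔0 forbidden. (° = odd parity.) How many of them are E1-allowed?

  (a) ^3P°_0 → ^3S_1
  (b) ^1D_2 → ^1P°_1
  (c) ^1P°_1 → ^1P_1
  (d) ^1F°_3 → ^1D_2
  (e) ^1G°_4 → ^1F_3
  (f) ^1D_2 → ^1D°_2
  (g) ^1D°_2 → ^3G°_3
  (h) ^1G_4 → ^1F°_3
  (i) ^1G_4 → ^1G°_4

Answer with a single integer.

8

(a) allowed
(b) allowed
(c) allowed
(d) allowed
(e) allowed
(f) allowed
(g) forbidden (parity, ΔS, ΔL fail)
(h) allowed
(i) allowed
Total allowed: 8 of 9.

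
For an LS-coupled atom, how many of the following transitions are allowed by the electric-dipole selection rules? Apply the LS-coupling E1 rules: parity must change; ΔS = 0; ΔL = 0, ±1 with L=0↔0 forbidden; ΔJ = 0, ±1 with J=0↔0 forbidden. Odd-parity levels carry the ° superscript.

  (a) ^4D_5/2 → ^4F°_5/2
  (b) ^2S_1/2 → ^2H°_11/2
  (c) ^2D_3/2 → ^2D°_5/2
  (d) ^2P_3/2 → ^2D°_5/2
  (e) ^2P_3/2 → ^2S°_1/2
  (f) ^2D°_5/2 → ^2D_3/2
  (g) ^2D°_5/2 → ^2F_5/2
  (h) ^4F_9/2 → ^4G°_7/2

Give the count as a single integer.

7

(a) allowed
(b) forbidden (ΔL, ΔJ fail)
(c) allowed
(d) allowed
(e) allowed
(f) allowed
(g) allowed
(h) allowed
Total allowed: 7 of 8.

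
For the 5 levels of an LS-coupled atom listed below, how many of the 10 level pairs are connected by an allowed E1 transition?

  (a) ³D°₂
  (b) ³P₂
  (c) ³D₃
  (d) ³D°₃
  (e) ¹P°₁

(a)–(b): allowed.
(a)–(c): allowed.
(a)–(d): forbidden (parity).
(a)–(e): forbidden (parity, ΔS).
(b)–(c): forbidden (parity).
(b)–(d): allowed.
(b)–(e): forbidden (ΔS).
(c)–(d): allowed.
(c)–(e): forbidden (ΔS, ΔJ).
(d)–(e): forbidden (parity, ΔS, ΔJ).
Allowed pairs: 4 of 10.

4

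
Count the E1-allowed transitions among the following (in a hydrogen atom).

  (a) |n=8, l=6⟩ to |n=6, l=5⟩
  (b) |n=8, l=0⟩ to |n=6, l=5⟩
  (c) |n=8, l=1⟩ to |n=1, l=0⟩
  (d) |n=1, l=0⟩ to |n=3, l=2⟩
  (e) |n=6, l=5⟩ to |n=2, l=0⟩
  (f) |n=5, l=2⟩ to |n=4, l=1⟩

(a) allowed
(b) forbidden — Δl = +5 (E1 requires Δl = ±1)
(c) allowed
(d) forbidden — Δl = +2 (E1 requires Δl = ±1)
(e) forbidden — Δl = -5 (E1 requires Δl = ±1)
(f) allowed
Total allowed: 3 of 6.

3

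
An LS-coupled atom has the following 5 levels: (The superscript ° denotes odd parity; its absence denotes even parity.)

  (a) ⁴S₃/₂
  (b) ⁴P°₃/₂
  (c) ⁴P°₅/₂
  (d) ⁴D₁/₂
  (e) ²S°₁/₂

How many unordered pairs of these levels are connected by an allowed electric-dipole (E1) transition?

(a)–(b): allowed.
(a)–(c): allowed.
(a)–(d): forbidden (parity, ΔL).
(a)–(e): forbidden (ΔS, ΔL).
(b)–(c): forbidden (parity).
(b)–(d): allowed.
(b)–(e): forbidden (parity, ΔS).
(c)–(d): forbidden (ΔJ).
(c)–(e): forbidden (parity, ΔS, ΔJ).
(d)–(e): forbidden (ΔS, ΔL).
Allowed pairs: 3 of 10.

3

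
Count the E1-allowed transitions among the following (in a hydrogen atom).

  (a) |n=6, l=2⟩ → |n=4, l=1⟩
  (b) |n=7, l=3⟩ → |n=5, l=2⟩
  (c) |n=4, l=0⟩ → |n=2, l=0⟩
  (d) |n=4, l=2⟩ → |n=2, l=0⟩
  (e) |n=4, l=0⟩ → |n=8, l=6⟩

2

(a) allowed
(b) allowed
(c) forbidden — Δl = +0 (E1 requires Δl = ±1)
(d) forbidden — Δl = -2 (E1 requires Δl = ±1)
(e) forbidden — Δl = +6 (E1 requires Δl = ±1)
Total allowed: 2 of 5.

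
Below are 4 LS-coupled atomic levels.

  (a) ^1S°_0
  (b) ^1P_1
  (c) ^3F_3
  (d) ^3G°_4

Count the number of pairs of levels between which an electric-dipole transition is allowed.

2

(a)–(b): allowed.
(a)–(c): forbidden (ΔS, ΔL, ΔJ).
(a)–(d): forbidden (parity, ΔS, ΔL, ΔJ).
(b)–(c): forbidden (parity, ΔS, ΔL, ΔJ).
(b)–(d): forbidden (ΔS, ΔL, ΔJ).
(c)–(d): allowed.
Allowed pairs: 2 of 6.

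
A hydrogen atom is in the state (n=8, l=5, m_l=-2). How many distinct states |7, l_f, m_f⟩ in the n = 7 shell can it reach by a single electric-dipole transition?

6

E1 requires Δl = ±1, so l_f ∈ {4, 6}; with 0 ≤ l_f ≤ n_f−1 = 6, the allowed l_f values are {4, 6}.
For l_f = 4: m_f ∈ {m_i−1, m_i, m_i+1} ∩ [−4, 4] = {-3, -2, -1} → 3 states.
For l_f = 6: m_f ∈ {m_i−1, m_i, m_i+1} ∩ [−6, 6] = {-3, -2, -1} → 3 states.
Total: 6.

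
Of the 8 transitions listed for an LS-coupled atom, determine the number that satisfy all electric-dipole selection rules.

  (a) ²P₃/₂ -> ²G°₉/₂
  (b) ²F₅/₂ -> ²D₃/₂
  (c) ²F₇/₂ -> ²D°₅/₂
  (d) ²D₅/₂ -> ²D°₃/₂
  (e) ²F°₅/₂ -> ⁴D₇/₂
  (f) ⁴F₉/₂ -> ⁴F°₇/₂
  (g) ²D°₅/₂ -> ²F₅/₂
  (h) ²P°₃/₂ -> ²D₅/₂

(a) forbidden (ΔL, ΔJ fail)
(b) forbidden (parity fails)
(c) allowed
(d) allowed
(e) forbidden (ΔS fails)
(f) allowed
(g) allowed
(h) allowed
Total allowed: 5 of 8.

5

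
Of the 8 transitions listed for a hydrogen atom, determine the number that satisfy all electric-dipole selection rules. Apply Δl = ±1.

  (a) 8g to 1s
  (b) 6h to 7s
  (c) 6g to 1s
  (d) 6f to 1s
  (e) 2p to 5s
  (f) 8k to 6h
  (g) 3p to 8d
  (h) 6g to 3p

(a) forbidden — Δl = -4 (E1 requires Δl = ±1)
(b) forbidden — Δl = -5 (E1 requires Δl = ±1)
(c) forbidden — Δl = -4 (E1 requires Δl = ±1)
(d) forbidden — Δl = -3 (E1 requires Δl = ±1)
(e) allowed
(f) forbidden — Δl = -2 (E1 requires Δl = ±1)
(g) allowed
(h) forbidden — Δl = -3 (E1 requires Δl = ±1)
Total allowed: 2 of 8.

2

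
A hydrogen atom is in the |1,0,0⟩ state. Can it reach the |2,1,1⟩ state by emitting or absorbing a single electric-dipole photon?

Initial l = 0, final l = 1, so Δl = +1. E1 requires Δl = ±1: ok.
m_l: 0 → 1 (Δm_l = +1). |Δm_l| ≤ 1 ok.
All E1 selection rules are satisfied.

allowed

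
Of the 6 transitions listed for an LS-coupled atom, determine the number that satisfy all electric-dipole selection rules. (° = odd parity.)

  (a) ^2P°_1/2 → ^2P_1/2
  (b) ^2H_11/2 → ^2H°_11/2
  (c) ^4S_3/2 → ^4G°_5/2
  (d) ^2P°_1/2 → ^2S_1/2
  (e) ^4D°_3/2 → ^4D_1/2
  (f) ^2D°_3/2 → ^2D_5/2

5

(a) allowed
(b) allowed
(c) forbidden (ΔL fails)
(d) allowed
(e) allowed
(f) allowed
Total allowed: 5 of 6.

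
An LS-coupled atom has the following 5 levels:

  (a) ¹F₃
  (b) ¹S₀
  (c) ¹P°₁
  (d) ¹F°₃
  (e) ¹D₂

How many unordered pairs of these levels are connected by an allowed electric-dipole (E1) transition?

4

(a)–(b): forbidden (parity, ΔL, ΔJ).
(a)–(c): forbidden (ΔL, ΔJ).
(a)–(d): allowed.
(a)–(e): forbidden (parity).
(b)–(c): allowed.
(b)–(d): forbidden (ΔL, ΔJ).
(b)–(e): forbidden (parity, ΔL, ΔJ).
(c)–(d): forbidden (parity, ΔL, ΔJ).
(c)–(e): allowed.
(d)–(e): allowed.
Allowed pairs: 4 of 10.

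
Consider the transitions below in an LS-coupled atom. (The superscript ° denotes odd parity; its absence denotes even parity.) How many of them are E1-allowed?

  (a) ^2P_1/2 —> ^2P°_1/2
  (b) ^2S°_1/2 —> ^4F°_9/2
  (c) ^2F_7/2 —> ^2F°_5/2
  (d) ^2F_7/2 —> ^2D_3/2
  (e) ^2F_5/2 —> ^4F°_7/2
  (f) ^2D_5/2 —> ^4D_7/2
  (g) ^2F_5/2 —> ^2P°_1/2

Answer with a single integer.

(a) allowed
(b) forbidden (parity, ΔS, ΔL, ΔJ fail)
(c) allowed
(d) forbidden (parity, ΔJ fail)
(e) forbidden (ΔS fails)
(f) forbidden (parity, ΔS fail)
(g) forbidden (ΔL, ΔJ fail)
Total allowed: 2 of 7.

2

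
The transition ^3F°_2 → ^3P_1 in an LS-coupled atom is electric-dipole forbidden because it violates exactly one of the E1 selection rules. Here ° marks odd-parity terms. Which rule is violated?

the ΔL = 0, ±1 rule

Reading off the term symbols: S 1→1, L 3→1, J 2→1, parity odd→even.
Parity must change: odd → even — passes.
ΔS = 0: S: 1 → 1 — passes.
ΔL = 0, ±1 (not L=0↔0): L: 3 → 1, ΔL = -2 — fails.
ΔJ = 0, ±1 (not J=0↔0): J: 2 → 1, ΔJ = -1 — passes.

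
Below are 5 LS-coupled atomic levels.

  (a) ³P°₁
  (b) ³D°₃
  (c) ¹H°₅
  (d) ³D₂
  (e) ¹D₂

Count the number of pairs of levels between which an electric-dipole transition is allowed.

(a)–(b): forbidden (parity, ΔJ).
(a)–(c): forbidden (parity, ΔS, ΔL, ΔJ).
(a)–(d): allowed.
(a)–(e): forbidden (ΔS).
(b)–(c): forbidden (parity, ΔS, ΔL, ΔJ).
(b)–(d): allowed.
(b)–(e): forbidden (ΔS).
(c)–(d): forbidden (ΔS, ΔL, ΔJ).
(c)–(e): forbidden (ΔL, ΔJ).
(d)–(e): forbidden (parity, ΔS).
Allowed pairs: 2 of 10.

2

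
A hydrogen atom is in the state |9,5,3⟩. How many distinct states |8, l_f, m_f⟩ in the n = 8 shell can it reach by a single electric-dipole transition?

E1 requires Δl = ±1, so l_f ∈ {4, 6}; with 0 ≤ l_f ≤ n_f−1 = 7, the allowed l_f values are {4, 6}.
For l_f = 4: m_f ∈ {m_i−1, m_i, m_i+1} ∩ [−4, 4] = {2, 3, 4} → 3 states.
For l_f = 6: m_f ∈ {m_i−1, m_i, m_i+1} ∩ [−6, 6] = {2, 3, 4} → 3 states.
Total: 6.

6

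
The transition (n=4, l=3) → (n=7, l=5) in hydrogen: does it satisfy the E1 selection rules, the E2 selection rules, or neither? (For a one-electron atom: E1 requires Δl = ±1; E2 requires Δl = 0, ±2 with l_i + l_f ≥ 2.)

Δl = 5 − 3 = +2; l_i + l_f = 8.
E1 (Δl = ±1): not satisfied.
E2 (Δl = 0,±2, l_i+l_f ≥ 2): satisfied.

E2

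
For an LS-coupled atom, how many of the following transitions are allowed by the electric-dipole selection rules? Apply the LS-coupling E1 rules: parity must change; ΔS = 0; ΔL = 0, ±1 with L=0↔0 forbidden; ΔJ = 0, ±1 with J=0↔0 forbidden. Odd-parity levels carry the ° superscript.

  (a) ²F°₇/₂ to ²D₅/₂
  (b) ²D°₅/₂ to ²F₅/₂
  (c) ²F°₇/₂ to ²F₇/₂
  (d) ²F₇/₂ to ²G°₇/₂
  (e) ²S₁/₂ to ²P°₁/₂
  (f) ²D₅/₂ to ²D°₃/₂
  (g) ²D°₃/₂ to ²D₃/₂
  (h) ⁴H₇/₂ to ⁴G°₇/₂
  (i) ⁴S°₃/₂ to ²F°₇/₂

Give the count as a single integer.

8

(a) allowed
(b) allowed
(c) allowed
(d) allowed
(e) allowed
(f) allowed
(g) allowed
(h) allowed
(i) forbidden (parity, ΔS, ΔL, ΔJ fail)
Total allowed: 8 of 9.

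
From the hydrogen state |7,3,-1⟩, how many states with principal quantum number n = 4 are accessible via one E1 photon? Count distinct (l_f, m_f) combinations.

3

E1 requires Δl = ±1, so l_f ∈ {2, 4}; with 0 ≤ l_f ≤ n_f−1 = 3, the allowed l_f values are {2}.
For l_f = 2: m_f ∈ {m_i−1, m_i, m_i+1} ∩ [−2, 2] = {-2, -1, 0} → 3 states.
Total: 3.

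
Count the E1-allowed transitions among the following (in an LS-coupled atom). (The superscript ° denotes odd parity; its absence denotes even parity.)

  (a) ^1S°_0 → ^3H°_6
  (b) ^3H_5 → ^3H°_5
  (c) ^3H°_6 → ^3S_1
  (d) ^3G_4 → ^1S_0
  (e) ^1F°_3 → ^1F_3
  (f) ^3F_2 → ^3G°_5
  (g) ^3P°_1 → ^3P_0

(a) forbidden (parity, ΔS, ΔL, ΔJ fail)
(b) allowed
(c) forbidden (ΔL, ΔJ fail)
(d) forbidden (parity, ΔS, ΔL, ΔJ fail)
(e) allowed
(f) forbidden (ΔJ fails)
(g) allowed
Total allowed: 3 of 7.

3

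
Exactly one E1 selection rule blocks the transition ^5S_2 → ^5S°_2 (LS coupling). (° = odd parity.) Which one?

the L=0 ↔ L=0 exclusion

Reading off the term symbols: S 2→2, L 0→0, J 2→2, parity even→odd.
Parity must change: even → odd — satisfied.
ΔS = 0: S: 2 → 2 — satisfied.
ΔL = 0, ±1 (not L=0↔0): L: 0 → 0, ΔL = +0 — violated.
ΔJ = 0, ±1 (not J=0↔0): J: 2 → 2, ΔJ = +0 — satisfied.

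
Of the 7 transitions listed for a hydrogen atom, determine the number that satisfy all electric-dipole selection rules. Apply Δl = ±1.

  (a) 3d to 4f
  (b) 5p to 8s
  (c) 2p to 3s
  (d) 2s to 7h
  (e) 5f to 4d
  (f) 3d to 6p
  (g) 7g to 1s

(a) allowed
(b) allowed
(c) allowed
(d) forbidden — Δl = +5 (E1 requires Δl = ±1)
(e) allowed
(f) allowed
(g) forbidden — Δl = -4 (E1 requires Δl = ±1)
Total allowed: 5 of 7.

5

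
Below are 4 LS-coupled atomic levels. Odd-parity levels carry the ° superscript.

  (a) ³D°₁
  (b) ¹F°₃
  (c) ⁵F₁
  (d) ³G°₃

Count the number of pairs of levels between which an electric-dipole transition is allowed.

(a)–(b): forbidden (parity, ΔS, ΔJ).
(a)–(c): forbidden (ΔS).
(a)–(d): forbidden (parity, ΔL, ΔJ).
(b)–(c): forbidden (ΔS, ΔJ).
(b)–(d): forbidden (parity, ΔS).
(c)–(d): forbidden (ΔS, ΔJ).
Allowed pairs: 0 of 6.

0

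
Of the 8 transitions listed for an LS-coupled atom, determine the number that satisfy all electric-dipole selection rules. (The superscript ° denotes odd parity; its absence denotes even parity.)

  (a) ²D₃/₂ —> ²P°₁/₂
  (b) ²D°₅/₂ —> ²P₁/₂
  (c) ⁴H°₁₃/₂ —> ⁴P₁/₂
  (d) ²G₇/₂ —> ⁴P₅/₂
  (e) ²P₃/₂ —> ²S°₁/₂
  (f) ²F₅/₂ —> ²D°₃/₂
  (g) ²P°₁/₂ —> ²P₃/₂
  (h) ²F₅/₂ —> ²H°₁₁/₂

(a) allowed
(b) forbidden (ΔJ fails)
(c) forbidden (ΔL, ΔJ fail)
(d) forbidden (parity, ΔS, ΔL fail)
(e) allowed
(f) allowed
(g) allowed
(h) forbidden (ΔL, ΔJ fail)
Total allowed: 4 of 8.

4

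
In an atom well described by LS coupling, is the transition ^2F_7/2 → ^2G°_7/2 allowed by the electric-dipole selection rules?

Initial level: S=1/2, L=3, J=7/2, parity even. Final level: S=1/2, L=4, J=7/2, parity odd.
ΔJ = 0, ±1 (not J=0↔0): J: 7/2 → 7/2, ΔJ = +0 — ✓.
Parity must change: even → odd — ✓.
ΔS = 0: S: 1/2 → 1/2 — ✓.
ΔL = 0, ±1 (not L=0↔0): L: 3 → 4, ΔL = +1 — ✓.
All four E1 rules are satisfied.

allowed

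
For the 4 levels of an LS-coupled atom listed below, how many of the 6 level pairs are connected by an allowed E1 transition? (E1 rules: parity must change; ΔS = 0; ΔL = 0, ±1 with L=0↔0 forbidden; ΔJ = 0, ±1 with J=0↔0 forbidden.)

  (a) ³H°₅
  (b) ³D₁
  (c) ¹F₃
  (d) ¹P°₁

(a)–(b): forbidden (ΔL, ΔJ).
(a)–(c): forbidden (ΔS, ΔL, ΔJ).
(a)–(d): forbidden (parity, ΔS, ΔL, ΔJ).
(b)–(c): forbidden (parity, ΔS, ΔJ).
(b)–(d): forbidden (ΔS).
(c)–(d): forbidden (ΔL, ΔJ).
Allowed pairs: 0 of 6.

0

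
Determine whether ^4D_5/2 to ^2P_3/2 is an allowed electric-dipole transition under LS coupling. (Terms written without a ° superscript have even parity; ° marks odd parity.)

forbidden

Initial level: S=3/2, L=2, J=5/2, parity even. Final level: S=1/2, L=1, J=3/2, parity even.
ΔL = 0, ±1 (not L=0↔0): L: 2 → 1, ΔL = -1 — passes.
ΔJ = 0, ±1 (not J=0↔0): J: 5/2 → 3/2, ΔJ = -1 — passes.
Parity must change: even → even — fails.
ΔS = 0: S: 3/2 → 1/2 — fails.
Rule(s) violated: parity, ΔS.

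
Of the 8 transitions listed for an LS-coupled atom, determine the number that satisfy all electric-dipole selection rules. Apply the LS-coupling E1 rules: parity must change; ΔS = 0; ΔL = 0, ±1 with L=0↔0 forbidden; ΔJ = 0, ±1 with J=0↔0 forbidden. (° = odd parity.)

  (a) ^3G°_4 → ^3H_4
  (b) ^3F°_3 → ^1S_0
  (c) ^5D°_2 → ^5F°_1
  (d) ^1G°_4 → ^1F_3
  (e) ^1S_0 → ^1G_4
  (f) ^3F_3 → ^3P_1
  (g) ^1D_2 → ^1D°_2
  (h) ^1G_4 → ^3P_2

(a) allowed
(b) forbidden (ΔS, ΔL, ΔJ fail)
(c) forbidden (parity fails)
(d) allowed
(e) forbidden (parity, ΔL, ΔJ fail)
(f) forbidden (parity, ΔL, ΔJ fail)
(g) allowed
(h) forbidden (parity, ΔS, ΔL, ΔJ fail)
Total allowed: 3 of 8.

3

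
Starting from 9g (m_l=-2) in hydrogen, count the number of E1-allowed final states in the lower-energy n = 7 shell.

6

E1 requires Δl = ±1, so l_f ∈ {3, 5}; with 0 ≤ l_f ≤ n_f−1 = 6, the allowed l_f values are {3, 5}.
For l_f = 3: m_f ∈ {m_i−1, m_i, m_i+1} ∩ [−3, 3] = {-3, -2, -1} → 3 states.
For l_f = 5: m_f ∈ {m_i−1, m_i, m_i+1} ∩ [−5, 5] = {-3, -2, -1} → 3 states.
Total: 6.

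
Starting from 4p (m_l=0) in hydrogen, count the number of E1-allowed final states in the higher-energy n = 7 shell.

4

E1 requires Δl = ±1, so l_f ∈ {0, 2}; with 0 ≤ l_f ≤ n_f−1 = 6, the allowed l_f values are {0, 2}.
For l_f = 0: m_f ∈ {m_i−1, m_i, m_i+1} ∩ [−0, 0] = {0} → 1 state.
For l_f = 2: m_f ∈ {m_i−1, m_i, m_i+1} ∩ [−2, 2] = {-1, 0, 1} → 3 states.
Total: 4.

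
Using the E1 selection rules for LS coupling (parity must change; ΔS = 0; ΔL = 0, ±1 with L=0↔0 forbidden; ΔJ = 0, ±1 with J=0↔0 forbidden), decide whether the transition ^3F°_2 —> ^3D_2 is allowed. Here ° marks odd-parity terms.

ΔS = 0: S: 1 → 1 — passes.
ΔL = 0, ±1 (not L=0↔0): L: 3 → 2, ΔL = -1 — passes.
ΔJ = 0, ±1 (not J=0↔0): J: 2 → 2, ΔJ = +0 — passes.
Parity must change: odd → even — passes.
All four E1 rules are satisfied.

allowed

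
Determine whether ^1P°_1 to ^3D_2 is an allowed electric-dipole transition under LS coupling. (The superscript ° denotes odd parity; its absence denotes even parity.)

Reading off the term symbols: S 0→1, L 1→2, J 1→2, parity odd→even.
Parity must change: odd → even — satisfied.
ΔS = 0: S: 0 → 1 — violated.
ΔL = 0, ±1 (not L=0↔0): L: 1 → 2, ΔL = +1 — satisfied.
ΔJ = 0, ±1 (not J=0↔0): J: 1 → 2, ΔJ = +1 — satisfied.
Rule(s) violated: ΔS.

forbidden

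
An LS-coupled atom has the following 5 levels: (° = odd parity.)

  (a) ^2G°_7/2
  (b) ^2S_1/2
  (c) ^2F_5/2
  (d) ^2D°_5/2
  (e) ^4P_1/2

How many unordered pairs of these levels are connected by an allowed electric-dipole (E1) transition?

(a)–(b): forbidden (ΔL, ΔJ).
(a)–(c): allowed.
(a)–(d): forbidden (parity, ΔL).
(a)–(e): forbidden (ΔS, ΔL, ΔJ).
(b)–(c): forbidden (parity, ΔL, ΔJ).
(b)–(d): forbidden (ΔL, ΔJ).
(b)–(e): forbidden (parity, ΔS).
(c)–(d): allowed.
(c)–(e): forbidden (parity, ΔS, ΔL, ΔJ).
(d)–(e): forbidden (ΔS, ΔJ).
Allowed pairs: 2 of 10.

2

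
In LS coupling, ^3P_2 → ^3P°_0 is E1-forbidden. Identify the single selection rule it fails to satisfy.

Parity must change: even → odd — satisfied.
ΔS = 0: S: 1 → 1 — satisfied.
ΔL = 0, ±1 (not L=0↔0): L: 1 → 1, ΔL = +0 — satisfied.
ΔJ = 0, ±1 (not J=0↔0): J: 2 → 0, ΔJ = -2 — violated.

the ΔJ = 0, ±1 rule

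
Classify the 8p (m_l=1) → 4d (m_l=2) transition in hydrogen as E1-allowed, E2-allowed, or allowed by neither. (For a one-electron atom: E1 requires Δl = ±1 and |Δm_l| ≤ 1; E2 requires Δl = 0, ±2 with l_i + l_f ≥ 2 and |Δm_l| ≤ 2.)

Δl = 2 − 1 = +1; l_i + l_f = 3.
Δm_l = +1.
E1 (Δl = ±1, |Δm_l| ≤ 1): satisfied.
E2 (Δl = 0,±2, l_i+l_f ≥ 2, |Δm_l| ≤ 2): not satisfied.

E1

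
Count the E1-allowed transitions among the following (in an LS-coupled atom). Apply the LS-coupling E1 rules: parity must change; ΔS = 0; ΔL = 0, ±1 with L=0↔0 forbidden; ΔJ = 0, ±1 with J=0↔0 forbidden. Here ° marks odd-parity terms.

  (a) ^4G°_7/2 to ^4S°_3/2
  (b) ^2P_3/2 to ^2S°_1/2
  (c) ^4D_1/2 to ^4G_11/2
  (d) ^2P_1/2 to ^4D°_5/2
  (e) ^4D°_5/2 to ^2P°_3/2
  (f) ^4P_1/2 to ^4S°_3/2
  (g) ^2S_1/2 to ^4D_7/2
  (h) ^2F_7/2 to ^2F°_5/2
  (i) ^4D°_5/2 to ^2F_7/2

(a) forbidden (parity, ΔL, ΔJ fail)
(b) allowed
(c) forbidden (parity, ΔL, ΔJ fail)
(d) forbidden (ΔS, ΔJ fail)
(e) forbidden (parity, ΔS fail)
(f) allowed
(g) forbidden (parity, ΔS, ΔL, ΔJ fail)
(h) allowed
(i) forbidden (ΔS fails)
Total allowed: 3 of 9.

3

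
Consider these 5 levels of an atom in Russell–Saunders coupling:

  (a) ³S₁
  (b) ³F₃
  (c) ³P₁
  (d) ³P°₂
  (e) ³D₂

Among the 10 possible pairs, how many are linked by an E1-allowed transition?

3

(a)–(b): forbidden (parity, ΔL, ΔJ).
(a)–(c): forbidden (parity).
(a)–(d): allowed.
(a)–(e): forbidden (parity, ΔL).
(b)–(c): forbidden (parity, ΔL, ΔJ).
(b)–(d): forbidden (ΔL).
(b)–(e): forbidden (parity).
(c)–(d): allowed.
(c)–(e): forbidden (parity).
(d)–(e): allowed.
Allowed pairs: 3 of 10.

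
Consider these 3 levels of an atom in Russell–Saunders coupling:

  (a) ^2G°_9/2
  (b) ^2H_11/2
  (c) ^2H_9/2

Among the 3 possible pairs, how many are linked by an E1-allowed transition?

(a)–(b): allowed.
(a)–(c): allowed.
(b)–(c): forbidden (parity).
Allowed pairs: 2 of 3.

2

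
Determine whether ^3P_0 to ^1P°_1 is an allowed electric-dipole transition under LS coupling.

ΔJ = 0, ±1 (not J=0↔0): J: 0 → 1, ΔJ = +1 — ok.
ΔS = 0: S: 1 → 0 — fails.
ΔL = 0, ±1 (not L=0↔0): L: 1 → 1, ΔL = +0 — ok.
Parity must change: even → odd — ok.
Rule(s) violated: ΔS.

forbidden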